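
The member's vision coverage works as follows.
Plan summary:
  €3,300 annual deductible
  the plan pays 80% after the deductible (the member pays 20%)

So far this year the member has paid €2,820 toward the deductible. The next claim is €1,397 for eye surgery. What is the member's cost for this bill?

€663.40

€2,820 of the €3,300 deductible is already met, leaving €480.
After the €480 deductible portion, €1,397 − €480 = €917 is subject to coinsurance.
20% of €917 = €183.40 falls to the member.
Member responsibility: €480 + €183.40 = €663.40.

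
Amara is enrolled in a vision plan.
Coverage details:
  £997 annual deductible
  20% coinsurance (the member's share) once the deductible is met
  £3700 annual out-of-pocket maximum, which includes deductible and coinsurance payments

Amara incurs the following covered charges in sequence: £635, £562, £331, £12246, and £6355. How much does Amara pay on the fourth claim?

#1 (£635): entire amount goes to the deductible. Cost to member: £635. OOP to date £635.
#2 (£562): deductible takes £362, £200 remains; 20% of £200 = £40. Cost to member: £402. OOP to date £1037.
#3 (£331): deductible already satisfied, so member's share is 20% × £331 = £66.20. Member pays £66.20; OOP now £1103.20.
#4 (£12246): deductible met; 20% of £12246 = £2449.20. Cost to member: £2449.20. OOP to date £3552.40.

£2449.20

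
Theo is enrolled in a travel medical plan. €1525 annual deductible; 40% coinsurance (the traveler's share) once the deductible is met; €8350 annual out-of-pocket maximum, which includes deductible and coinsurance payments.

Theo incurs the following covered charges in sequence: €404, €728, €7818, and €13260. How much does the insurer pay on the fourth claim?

€9405

Claim 1 (€404): fully absorbed by the deductible. Traveler pays €404; OOP now €404. Insurer: €404 − €404 = €0.
Claim 2 (€728): entire amount goes to the deductible. Cost to traveler: €728. OOP to date €1132. Plan pays €728 − €728 = €0.
Claim 3 (€7818): €393 to deductible, leaving €7425; 40% of €7425 = €2970. Traveler pays €3363; OOP now €4495. Insurer: €7818 − €3363 = €4455.
Claim 4 (€13260): 40% coinsurance on €13260 = €5304. Adding that to €4495 gives €9799, past the €8350 cap; traveler pays only €8350 − €4495 = €3855. Insurer: €13260 − €3855 = €9405.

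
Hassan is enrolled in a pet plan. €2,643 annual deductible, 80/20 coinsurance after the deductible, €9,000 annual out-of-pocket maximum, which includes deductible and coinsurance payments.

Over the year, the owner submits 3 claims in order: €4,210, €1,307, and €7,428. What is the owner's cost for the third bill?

€1,485.60

Bill 1, €4,210: deductible takes €2,643, €1,567 remains; owner's 20% is €313.40. Cost to owner: €2,956.40. OOP to date €2,956.40.
Bill 2, €1,307: deductible already satisfied, so owner's share is 20% × €1,307 = €261.40. Owner pays €261.40; OOP now €3,217.80.
Bill 3, €7,428: 20% coinsurance on €7,428 = €1,485.60. Owner owes €1,485.60 (running OOP €4,703.40).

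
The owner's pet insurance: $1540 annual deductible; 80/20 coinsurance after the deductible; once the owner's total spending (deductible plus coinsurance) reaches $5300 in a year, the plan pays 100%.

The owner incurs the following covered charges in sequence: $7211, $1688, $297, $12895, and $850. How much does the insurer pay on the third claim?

$237.60

Claim 1 ($7211): $1540 finishes the deductible; $5671 goes to coinsurance; coinsurance $5671 × 20% = $1134.20. Cost to owner: $2674.20. OOP to date $2674.20. Plan pays $7211 − $2674.20 = $4536.80.
Claim 2 ($1688): deductible already satisfied, so owner's share is 20% × $1688 = $337.60. Owner owes $337.60 (running OOP $3011.80). Insurer: $1688 − $337.60 = $1350.40.
Claim 3 ($297): 20% coinsurance on $297 = $59.40. Owner pays $59.40; OOP now $3071.20. Plan pays $297 − $59.40 = $237.60.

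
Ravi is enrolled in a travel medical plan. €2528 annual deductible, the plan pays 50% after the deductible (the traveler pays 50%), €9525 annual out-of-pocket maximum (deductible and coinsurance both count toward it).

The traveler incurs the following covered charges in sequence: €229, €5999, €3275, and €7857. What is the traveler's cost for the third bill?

Bill 1, €229: fully absorbed by the deductible. Traveler pays €229; OOP now €229.
Bill 2, €5999: €2299 to deductible, leaving €3700; coinsurance €3700 × 50% = €1850. Cost to traveler: €4149. OOP to date €4378.
Bill 3, €3275: deductible met; 50% of €3275 = €1637.50. Traveler pays €1637.50; OOP now €6015.50.

€1637.50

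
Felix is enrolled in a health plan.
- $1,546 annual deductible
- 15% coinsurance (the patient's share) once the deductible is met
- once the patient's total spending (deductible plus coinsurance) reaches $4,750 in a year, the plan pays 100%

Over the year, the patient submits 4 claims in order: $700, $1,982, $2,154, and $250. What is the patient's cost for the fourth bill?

$37.50

Claim 1 — $700: fully absorbed by the deductible. Cost to patient: $700. OOP to date $700.
Claim 2 — $1,982: $846 to deductible, leaving $1,136; coinsurance $1,136 × 15% = $170.40. Cost to patient: $1,016.40. OOP to date $1,716.40.
Claim 3 — $2,154: deductible already satisfied, so patient's share is 15% × $2,154 = $323.10. Cost to patient: $323.10. OOP to date $2,039.50.
Claim 4 — $250: 15% coinsurance on $250 = $37.50. Patient owes $37.50 (running OOP $2,077).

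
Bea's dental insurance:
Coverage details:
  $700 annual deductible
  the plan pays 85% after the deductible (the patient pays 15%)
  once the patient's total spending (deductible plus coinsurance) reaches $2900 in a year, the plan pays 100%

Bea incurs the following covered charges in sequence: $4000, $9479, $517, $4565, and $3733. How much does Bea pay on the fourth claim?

$205.60

Bill 1, $4000: deductible takes $700, $3300 remains; patient's 15% is $495. Patient owes $1195 (running OOP $1195).
Bill 2, $9479: 15% coinsurance on $9479 = $1421.85. Cost to patient: $1421.85. OOP to date $2616.85.
Bill 3, $517: 15% coinsurance on $517 = $77.55. Patient pays $77.55; OOP now $2694.40.
Bill 4, $4565: deductible met; 15% of $4565 = $684.75. Adding that to $2694.40 gives $3379.15, past the $2900 cap; patient pays only $2900 − $2694.40 = $205.60.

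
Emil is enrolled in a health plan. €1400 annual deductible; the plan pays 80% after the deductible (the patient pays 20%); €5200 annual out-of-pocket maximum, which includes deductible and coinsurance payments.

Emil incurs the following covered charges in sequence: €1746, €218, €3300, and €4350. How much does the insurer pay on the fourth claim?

€3480

Claim 1 — €1746: €1400 to deductible, leaving €346; patient's 20% is €69.20. Patient owes €1469.20 (running OOP €1469.20). Insurer: €1746 − €1469.20 = €276.80.
Claim 2 — €218: deductible met; 20% of €218 = €43.60. Patient pays €43.60; OOP now €1512.80. Plan pays €218 − €43.60 = €174.40.
Claim 3 — €3300: deductible met; 20% of €3300 = €660. Patient pays €660; OOP now €2172.80. Insurer: €3300 − €660 = €2640.
Claim 4 — €4350: 20% coinsurance on €4350 = €870. Patient pays €870; OOP now €3042.80. Insurer: €4350 − €870 = €3480.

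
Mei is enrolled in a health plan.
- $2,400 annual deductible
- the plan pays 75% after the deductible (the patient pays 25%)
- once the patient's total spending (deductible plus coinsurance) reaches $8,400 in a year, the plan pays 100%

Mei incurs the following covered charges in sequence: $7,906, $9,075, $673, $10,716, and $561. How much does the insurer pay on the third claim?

$504.75

Claim 1 ($7,906): $2,400 to deductible, leaving $5,506; 25% of $5,506 = $1,376.50. Cost to patient: $3,776.50. OOP to date $3,776.50. Plan pays $7,906 − $3,776.50 = $4,129.50.
Claim 2 ($9,075): 25% coinsurance on $9,075 = $2,268.75. Cost to patient: $2,268.75. OOP to date $6,045.25. Plan pays $9,075 − $2,268.75 = $6,806.25.
Claim 3 ($673): 25% coinsurance on $673 = $168.25. Patient pays $168.25; OOP now $6,213.50. Plan pays $673 − $168.25 = $504.75.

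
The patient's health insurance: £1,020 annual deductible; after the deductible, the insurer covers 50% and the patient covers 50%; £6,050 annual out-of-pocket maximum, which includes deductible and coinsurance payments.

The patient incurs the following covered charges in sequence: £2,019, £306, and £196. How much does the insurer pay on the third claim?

Bill 1, £2,019: deductible takes £1,020, £999 remains; 50% of £999 = £499.50. Patient pays £1,519.50; OOP now £1,519.50. Plan pays £2,019 − £1,519.50 = £499.50.
Bill 2, £306: deductible already satisfied, so patient's share is 50% × £306 = £153. Cost to patient: £153. OOP to date £1,672.50. Insurer: £306 − £153 = £153.
Bill 3, £196: 50% coinsurance on £196 = £98. Cost to patient: £98. OOP to date £1,770.50. Insurer: £196 − £98 = £98.

£98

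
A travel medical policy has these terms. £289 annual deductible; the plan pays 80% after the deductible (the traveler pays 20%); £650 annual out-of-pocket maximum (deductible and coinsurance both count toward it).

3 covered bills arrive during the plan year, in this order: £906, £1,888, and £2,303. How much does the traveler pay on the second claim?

£237.60

Claim 1 (£906): £289 to deductible, leaving £617; coinsurance £617 × 20% = £123.40. Traveler pays £412.40; OOP now £412.40.
Claim 2 (£1,888): deductible met; 20% of £1,888 = £377.60. Adding that to £412.40 gives £790, past the £650 cap; traveler pays only £650 − £412.40 = £237.60.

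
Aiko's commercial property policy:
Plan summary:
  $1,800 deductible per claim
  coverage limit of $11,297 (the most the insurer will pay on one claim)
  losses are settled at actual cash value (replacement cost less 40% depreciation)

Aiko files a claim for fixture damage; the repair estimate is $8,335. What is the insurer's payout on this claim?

Depreciate 40%: the covered value is $8,335 × 0.6 = $5,001.
Subtract the deductible: $5,001 − $1,800 = $3,201.
That's under the $11,297 cap, so the insurer reimburses the full $3,201.

$3,201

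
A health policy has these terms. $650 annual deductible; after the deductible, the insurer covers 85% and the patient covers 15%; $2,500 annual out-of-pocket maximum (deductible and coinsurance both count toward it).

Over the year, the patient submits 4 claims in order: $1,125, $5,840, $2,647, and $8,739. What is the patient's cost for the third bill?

$397.05

Claim 1 — $1,125: deductible takes $650, $475 remains; coinsurance $475 × 15% = $71.25. Patient owes $721.25 (running OOP $721.25).
Claim 2 — $5,840: deductible met; 15% of $5,840 = $876. Patient pays $876; OOP now $1,597.25.
Claim 3 — $2,647: deductible met; 15% of $2,647 = $397.05. Cost to patient: $397.05. OOP to date $1,994.30.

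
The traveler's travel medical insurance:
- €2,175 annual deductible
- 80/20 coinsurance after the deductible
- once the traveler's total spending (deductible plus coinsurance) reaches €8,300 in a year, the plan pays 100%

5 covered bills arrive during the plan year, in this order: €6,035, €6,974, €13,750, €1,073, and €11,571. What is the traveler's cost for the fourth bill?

Claim 1 (€6,035): deductible takes €2,175, €3,860 remains; 20% of €3,860 = €772. Traveler pays €2,947; OOP now €2,947.
Claim 2 (€6,974): deductible met; 20% of €6,974 = €1,394.80. Traveler pays €1,394.80; OOP now €4,341.80.
Claim 3 (€13,750): deductible met; 20% of €13,750 = €2,750. Traveler owes €2,750 (running OOP €7,091.80).
Claim 4 (€1,073): deductible already satisfied, so traveler's share is 20% × €1,073 = €214.60. Traveler owes €214.60 (running OOP €7,306.40).

€214.60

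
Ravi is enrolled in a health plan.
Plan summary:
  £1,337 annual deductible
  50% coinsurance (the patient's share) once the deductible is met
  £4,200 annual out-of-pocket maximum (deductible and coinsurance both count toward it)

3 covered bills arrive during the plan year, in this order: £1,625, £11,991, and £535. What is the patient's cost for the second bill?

£2,719

#1 (£1,625): £1,337 finishes the deductible; £288 goes to coinsurance; 50% of £288 = £144. Patient pays £1,481; OOP now £1,481.
#2 (£11,991): 50% coinsurance on £11,991 = £5,995.50. That would push OOP to £7,476.50, over the £4,200 cap, so patient pays £4,200 − £1,481 = £2,719.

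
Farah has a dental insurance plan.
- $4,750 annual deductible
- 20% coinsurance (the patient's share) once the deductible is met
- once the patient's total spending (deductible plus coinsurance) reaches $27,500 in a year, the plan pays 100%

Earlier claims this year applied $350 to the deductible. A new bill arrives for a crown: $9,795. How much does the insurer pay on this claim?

$350 of the $4,750 deductible is already met, leaving $4,400.
That leaves $9,795 − $4,400 = $5,395 for coinsurance.
Coinsurance: $5,395 × 20% = $1,079.
So the patient owes $4,400 + $1,079 = $5,479 before any cap.
Cumulative spending $350 + $5,479 = $5,829 stays under the $27,500 maximum.
Insurer pays the balance: $9,795 − $5,479 = $4,316.

$4,316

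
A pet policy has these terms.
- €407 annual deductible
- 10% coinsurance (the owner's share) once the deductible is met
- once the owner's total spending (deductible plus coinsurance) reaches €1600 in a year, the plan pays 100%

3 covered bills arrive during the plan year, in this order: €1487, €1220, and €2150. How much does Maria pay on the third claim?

Bill 1, €1487: €407 finishes the deductible; €1080 goes to coinsurance; 10% of €1080 = €108. Owner pays €515; OOP now €515.
Bill 2, €1220: deductible met; 10% of €1220 = €122. Cost to owner: €122. OOP to date €637.
Bill 3, €2150: deductible already satisfied, so owner's share is 10% × €2150 = €215. Owner pays €215; OOP now €852.

€215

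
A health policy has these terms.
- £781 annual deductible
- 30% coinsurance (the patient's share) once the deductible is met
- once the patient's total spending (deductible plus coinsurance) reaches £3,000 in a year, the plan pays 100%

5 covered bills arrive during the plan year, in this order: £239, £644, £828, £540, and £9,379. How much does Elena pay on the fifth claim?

£1,778

Claim 1 — £239: fully absorbed by the deductible. Patient owes £239 (running OOP £239).
Claim 2 — £644: £542 to deductible, leaving £102; 30% of £102 = £30.60. Cost to patient: £572.60. OOP to date £811.60.
Claim 3 — £828: deductible met; 30% of £828 = £248.40. Patient owes £248.40 (running OOP £1,060).
Claim 4 — £540: deductible already satisfied, so patient's share is 30% × £540 = £162. Patient owes £162 (running OOP £1,222).
Claim 5 — £9,379: 30% coinsurance on £9,379 = £2,813.70. OOP would hit £4,035.70 > £3,000, so the cap limits the patient to £3,000 − £1,222 = £1,778.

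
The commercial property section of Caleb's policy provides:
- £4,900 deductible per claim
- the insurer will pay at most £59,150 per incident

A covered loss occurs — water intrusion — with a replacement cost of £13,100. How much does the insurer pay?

After the deductible, £13,100 − £4,900 = £8,200 remains.
£8,200 is within the £59,150 limit, so the insurer pays £8,200.

£8,200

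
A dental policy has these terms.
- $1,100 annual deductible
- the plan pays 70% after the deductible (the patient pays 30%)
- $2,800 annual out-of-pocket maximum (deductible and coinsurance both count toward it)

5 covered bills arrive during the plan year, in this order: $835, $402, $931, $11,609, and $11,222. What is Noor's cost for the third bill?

Claim 1 — $835: fully absorbed by the deductible. Patient owes $835 (running OOP $835).
Claim 2 — $402: $265 to deductible, leaving $137; coinsurance $137 × 30% = $41.10. Cost to patient: $306.10. OOP to date $1,141.10.
Claim 3 — $931: deductible met; 30% of $931 = $279.30. Patient owes $279.30 (running OOP $1,420.40).

$279.30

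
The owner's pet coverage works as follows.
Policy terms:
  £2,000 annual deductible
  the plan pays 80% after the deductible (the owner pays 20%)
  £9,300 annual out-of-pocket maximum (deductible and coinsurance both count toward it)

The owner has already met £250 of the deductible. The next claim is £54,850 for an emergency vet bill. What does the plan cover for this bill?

£45,800

Remaining deductible: £2,000 − £250 = £1,750.
The remaining £53,100 (= £54,850 − £1,750) moves to coinsurance.
Coinsurance: £53,100 × 20% = £10,620.
That puts the owner's cost at £1,750 + £10,620 = £12,370 before any cap.
Adding £12,370 to the £250 already spent would give £12,620, which exceeds the £9,300 cap; the owner pays just £9,300 − £250 = £9,050.
The insurer covers the remainder: £54,850 − £9,050 = £45,800.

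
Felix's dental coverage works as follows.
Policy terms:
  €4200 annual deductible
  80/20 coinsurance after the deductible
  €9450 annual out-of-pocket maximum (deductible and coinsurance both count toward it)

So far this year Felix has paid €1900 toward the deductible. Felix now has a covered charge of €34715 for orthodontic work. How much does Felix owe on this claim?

€7550

€1900 of the €4200 deductible is already met, leaving €2300.
The remaining €32415 (= €34715 − €2300) moves to coinsurance.
Patient's 20% share of €32415 is €6483.
That puts the patient's cost at €2300 + €6483 = €8783 before any cap.
That would bring total out-of-pocket to €10683, past the €9450 cap. The patient is capped at €9450 − €1900 = €7550 on this claim.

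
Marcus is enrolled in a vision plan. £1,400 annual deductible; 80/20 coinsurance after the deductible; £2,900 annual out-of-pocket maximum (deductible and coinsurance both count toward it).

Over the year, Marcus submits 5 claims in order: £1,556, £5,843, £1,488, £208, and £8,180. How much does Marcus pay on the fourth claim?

£2.60

#1 (£1,556): £1,400 finishes the deductible; £156 goes to coinsurance; member's 20% is £31.20. Member pays £1,431.20; OOP now £1,431.20.
#2 (£5,843): deductible met; 20% of £5,843 = £1,168.60. Member pays £1,168.60; OOP now £2,599.80.
#3 (£1,488): 20% coinsurance on £1,488 = £297.60. Cost to member: £297.60. OOP to date £2,897.40.
#4 (£208): deductible already satisfied, so member's share is 20% × £208 = £41.60. Adding that to £2,897.40 gives £2,939, past the £2,900 cap; member pays only £2,900 − £2,897.40 = £2.60.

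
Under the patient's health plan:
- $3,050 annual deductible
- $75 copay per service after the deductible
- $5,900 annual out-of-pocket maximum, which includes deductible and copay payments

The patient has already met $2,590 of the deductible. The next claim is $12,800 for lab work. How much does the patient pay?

$535

$2,590 of the $3,050 deductible is already met, leaving $460.
That leaves $12,800 − $460 = $12,340 for the copay.
Copay on this service: $75.
So the patient owes $460 + $75 = $535 before any cap.
Cumulative spending $2,590 + $535 = $3,125 stays under the $5,900 maximum.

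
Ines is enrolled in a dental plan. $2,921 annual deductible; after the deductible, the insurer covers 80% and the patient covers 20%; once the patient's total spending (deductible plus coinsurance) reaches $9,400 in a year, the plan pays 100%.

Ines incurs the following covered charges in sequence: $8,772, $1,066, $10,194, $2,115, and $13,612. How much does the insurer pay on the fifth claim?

Claim 1 ($8,772): $2,921 to deductible, leaving $5,851; coinsurance $5,851 × 20% = $1,170.20. Patient owes $4,091.20 (running OOP $4,091.20). Insurer: $8,772 − $4,091.20 = $4,680.80.
Claim 2 ($1,066): 20% coinsurance on $1,066 = $213.20. Patient owes $213.20 (running OOP $4,304.40). Plan pays $1,066 − $213.20 = $852.80.
Claim 3 ($10,194): 20% coinsurance on $10,194 = $2,038.80. Patient pays $2,038.80; OOP now $6,343.20. Insurer: $10,194 − $2,038.80 = $8,155.20.
Claim 4 ($2,115): deductible met; 20% of $2,115 = $423. Patient pays $423; OOP now $6,766.20. Plan pays $2,115 − $423 = $1,692.
Claim 5 ($13,612): 20% coinsurance on $13,612 = $2,722.40. OOP would hit $9,488.60 > $9,400, so the cap limits the patient to $9,400 − $6,766.20 = $2,633.80. Plan pays $13,612 − $2,633.80 = $10,978.20.

$10,978.20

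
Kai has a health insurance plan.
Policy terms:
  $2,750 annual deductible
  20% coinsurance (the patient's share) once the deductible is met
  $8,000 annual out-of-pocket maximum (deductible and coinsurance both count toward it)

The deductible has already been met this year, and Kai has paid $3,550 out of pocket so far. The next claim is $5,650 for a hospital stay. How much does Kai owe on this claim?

With the deductible met, the entire $5,650 is subject to coinsurance.
Patient's 20% share of $5,650 is $1,130.
Cumulative spending $3,550 + $1,130 = $4,680 stays under the $8,000 maximum.

$1,130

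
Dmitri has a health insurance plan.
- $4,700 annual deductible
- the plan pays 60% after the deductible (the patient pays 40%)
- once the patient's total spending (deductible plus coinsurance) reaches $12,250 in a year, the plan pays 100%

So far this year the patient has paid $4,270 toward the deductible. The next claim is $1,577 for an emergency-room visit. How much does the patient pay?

$4,270 of the $4,700 deductible is already met, leaving $430.
That leaves $1,577 − $430 = $1,147 for coinsurance.
40% of $1,147 = $458.80 falls to the patient.
That puts the patient's cost at $430 + $458.80 = $888.80 before any cap.
Year-to-date out-of-pocket becomes $4,270 + $888.80 = $5,158.80, still under the $12,250 maximum, so no cap applies.

$888.80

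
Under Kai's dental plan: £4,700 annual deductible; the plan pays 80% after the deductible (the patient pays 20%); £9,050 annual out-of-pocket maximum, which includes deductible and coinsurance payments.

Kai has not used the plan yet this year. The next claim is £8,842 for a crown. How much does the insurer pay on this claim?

£3,313.60

Nothing has been paid toward the £4,700 deductible, so the first £4,700 of this charge is applied there.
After the £4,700 deductible portion, £8,842 − £4,700 = £4,142 is subject to coinsurance.
Coinsurance: £4,142 × 20% = £828.40.
That puts the patient's cost at £4,700 + £828.40 = £5,528.40 before any cap.
Year-to-date out-of-pocket becomes £0 + £5,528.40 = £5,528.40, still under the £9,050 maximum, so no cap applies.
The insurer covers the remainder: £8,842 − £5,528.40 = £3,313.60.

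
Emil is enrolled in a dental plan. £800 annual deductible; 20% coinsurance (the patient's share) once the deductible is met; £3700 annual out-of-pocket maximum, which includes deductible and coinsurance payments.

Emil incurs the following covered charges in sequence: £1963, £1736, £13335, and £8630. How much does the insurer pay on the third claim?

£11014.80

Claim 1 (£1963): £800 to deductible, leaving £1163; patient's 20% is £232.60. Patient owes £1032.60 (running OOP £1032.60). Plan pays £1963 − £1032.60 = £930.40.
Claim 2 (£1736): 20% coinsurance on £1736 = £347.20. Patient pays £347.20; OOP now £1379.80. Plan pays £1736 − £347.20 = £1388.80.
Claim 3 (£13335): 20% coinsurance on £13335 = £2667. OOP would hit £4046.80 > £3700, so the cap limits the patient to £3700 − £1379.80 = £2320.20. Plan pays £13335 − £2320.20 = £11014.80.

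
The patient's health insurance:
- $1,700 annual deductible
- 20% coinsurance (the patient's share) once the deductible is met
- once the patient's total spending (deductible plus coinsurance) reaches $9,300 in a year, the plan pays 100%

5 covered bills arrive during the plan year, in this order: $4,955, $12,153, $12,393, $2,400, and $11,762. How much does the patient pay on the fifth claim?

Bill 1, $4,955: deductible takes $1,700, $3,255 remains; coinsurance $3,255 × 20% = $651. Patient pays $2,351; OOP now $2,351.
Bill 2, $12,153: deductible met; 20% of $12,153 = $2,430.60. Cost to patient: $2,430.60. OOP to date $4,781.60.
Bill 3, $12,393: deductible already satisfied, so patient's share is 20% × $12,393 = $2,478.60. Patient pays $2,478.60; OOP now $7,260.20.
Bill 4, $2,400: deductible already satisfied, so patient's share is 20% × $2,400 = $480. Patient owes $480 (running OOP $7,740.20).
Bill 5, $11,762: 20% coinsurance on $11,762 = $2,352.40. Adding that to $7,740.20 gives $10,092.60, past the $9,300 cap; patient pays only $9,300 − $7,740.20 = $1,559.80.

$1,559.80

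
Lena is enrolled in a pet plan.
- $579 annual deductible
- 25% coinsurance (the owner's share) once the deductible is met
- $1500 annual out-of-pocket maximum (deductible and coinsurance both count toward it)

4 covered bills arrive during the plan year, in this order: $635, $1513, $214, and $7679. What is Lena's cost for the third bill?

Claim 1 — $635: $579 to deductible, leaving $56; coinsurance $56 × 25% = $14. Owner owes $593 (running OOP $593).
Claim 2 — $1513: deductible met; 25% of $1513 = $378.25. Owner owes $378.25 (running OOP $971.25).
Claim 3 — $214: deductible met; 25% of $214 = $53.50. Owner owes $53.50 (running OOP $1024.75).

$53.50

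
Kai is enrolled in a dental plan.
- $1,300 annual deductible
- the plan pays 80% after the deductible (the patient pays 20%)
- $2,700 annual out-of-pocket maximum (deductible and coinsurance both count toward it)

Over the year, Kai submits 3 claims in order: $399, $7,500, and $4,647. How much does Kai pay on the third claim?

$80.20

Claim 1 ($399): fully absorbed by the deductible. Patient owes $399 (running OOP $399).
Claim 2 ($7,500): $901 to deductible, leaving $6,599; coinsurance $6,599 × 20% = $1,319.80. Cost to patient: $2,220.80. OOP to date $2,619.80.
Claim 3 ($4,647): deductible already satisfied, so patient's share is 20% × $4,647 = $929.40. That would push OOP to $3,549.20, over the $2,700 cap, so patient pays $2,700 − $2,619.80 = $80.20.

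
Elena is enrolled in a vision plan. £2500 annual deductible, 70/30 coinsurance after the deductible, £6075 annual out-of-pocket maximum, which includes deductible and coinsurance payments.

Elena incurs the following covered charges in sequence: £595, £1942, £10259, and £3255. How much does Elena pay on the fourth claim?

Claim 1 (£595): all of it applies to the deductible. Member pays £595; OOP now £595.
Claim 2 (£1942): £1905 to deductible, leaving £37; 30% of £37 = £11.10. Member pays £1916.10; OOP now £2511.10.
Claim 3 (£10259): deductible met; 30% of £10259 = £3077.70. Member owes £3077.70 (running OOP £5588.80).
Claim 4 (£3255): deductible met; 30% of £3255 = £976.50. That would push OOP to £6565.30, over the £6075 cap, so member pays £6075 − £5588.80 = £486.20.

£486.20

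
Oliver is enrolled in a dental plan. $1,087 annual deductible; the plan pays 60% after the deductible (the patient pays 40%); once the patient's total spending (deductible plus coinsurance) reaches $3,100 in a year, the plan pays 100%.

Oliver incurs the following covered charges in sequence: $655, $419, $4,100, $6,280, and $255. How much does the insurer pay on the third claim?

$2,452.20

Bill 1, $655: entire amount goes to the deductible. Patient pays $655; OOP now $655. Plan pays $655 − $655 = $0.
Bill 2, $419: entire amount goes to the deductible. Patient pays $419; OOP now $1,074. Insurer: $419 − $419 = $0.
Bill 3, $4,100: $13 finishes the deductible; $4,087 goes to coinsurance; coinsurance $4,087 × 40% = $1,634.80. Cost to patient: $1,647.80. OOP to date $2,721.80. Insurer: $4,100 − $1,647.80 = $2,452.20.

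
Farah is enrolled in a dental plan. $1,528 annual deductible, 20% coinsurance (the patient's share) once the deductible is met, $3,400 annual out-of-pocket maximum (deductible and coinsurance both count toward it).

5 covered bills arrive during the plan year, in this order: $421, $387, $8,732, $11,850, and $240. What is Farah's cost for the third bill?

$2,322.40

Bill 1, $421: entire amount goes to the deductible. Patient pays $421; OOP now $421.
Bill 2, $387: entire amount goes to the deductible. Cost to patient: $387. OOP to date $808.
Bill 3, $8,732: $720 finishes the deductible; $8,012 goes to coinsurance; 20% of $8,012 = $1,602.40. Patient owes $2,322.40 (running OOP $3,130.40).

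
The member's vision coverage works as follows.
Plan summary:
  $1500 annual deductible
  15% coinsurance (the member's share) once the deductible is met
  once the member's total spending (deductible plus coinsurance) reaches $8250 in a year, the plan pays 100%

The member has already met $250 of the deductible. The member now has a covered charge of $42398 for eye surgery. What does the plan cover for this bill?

$250 of the $1500 deductible is already met, leaving $1250.
That leaves $42398 − $1250 = $41148 for coinsurance.
15% of $41148 = $6172.20 falls to the member.
Member responsibility before any cap: $1250 + $6172.20 = $7422.20.
Cumulative spending $250 + $7422.20 = $7672.20 stays under the $8250 maximum.
The insurer covers the remainder: $42398 − $7422.20 = $34975.80.

$34975.80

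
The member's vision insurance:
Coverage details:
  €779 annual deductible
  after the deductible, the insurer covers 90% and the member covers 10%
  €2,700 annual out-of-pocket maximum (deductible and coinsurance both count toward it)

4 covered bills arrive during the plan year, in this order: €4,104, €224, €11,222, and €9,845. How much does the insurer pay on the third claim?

#1 (€4,104): €779 finishes the deductible; €3,325 goes to coinsurance; coinsurance €3,325 × 10% = €332.50. Cost to member: €1,111.50. OOP to date €1,111.50. Plan pays €4,104 − €1,111.50 = €2,992.50.
#2 (€224): deductible already satisfied, so member's share is 10% × €224 = €22.40. Cost to member: €22.40. OOP to date €1,133.90. Insurer: €224 − €22.40 = €201.60.
#3 (€11,222): 10% coinsurance on €11,222 = €1,122.20. Member pays €1,122.20; OOP now €2,256.10. Plan pays €11,222 − €1,122.20 = €10,099.80.

€10,099.80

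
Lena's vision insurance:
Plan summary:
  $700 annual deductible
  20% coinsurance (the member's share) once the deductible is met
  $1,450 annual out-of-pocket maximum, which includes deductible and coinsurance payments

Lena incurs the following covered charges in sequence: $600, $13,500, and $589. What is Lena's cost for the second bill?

#1 ($600): entire amount goes to the deductible. Member owes $600 (running OOP $600).
#2 ($13,500): deductible takes $100, $13,400 remains; member's 20% is $2,680. Together that's $100 + $2,680 = $2,780. OOP would hit $3,380 > $1,450, so the cap limits the member to $1,450 − $600 = $850.

$850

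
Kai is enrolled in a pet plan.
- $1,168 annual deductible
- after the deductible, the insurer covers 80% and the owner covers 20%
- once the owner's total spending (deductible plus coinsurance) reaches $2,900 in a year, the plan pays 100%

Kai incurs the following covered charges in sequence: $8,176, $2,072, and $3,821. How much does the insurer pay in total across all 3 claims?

$11,169

#1 ($8,176): $1,168 to deductible, leaving $7,008; owner's 20% is $1,401.60. Owner owes $2,569.60 (running OOP $2,569.60). Plan pays $8,176 − $2,569.60 = $5,606.40.
#2 ($2,072): deductible already satisfied, so owner's share is 20% × $2,072 = $414.40. OOP would hit $2,984 > $2,900, so the cap limits the owner to $2,900 − $2,569.60 = $330.40. Plan pays $2,072 − $330.40 = $1,741.60.
#3 ($3,821): deductible met; 20% of $3,821 = $764.20. Adding that to $2,900 gives $3,664.20, past the $2,900 cap; owner pays only $2,900 − $2,900 = $0. Insurer: $3,821 − $0 = $3,821.
Insurer total: $5,606.40 + $1,741.60 + $3,821 = $11,169.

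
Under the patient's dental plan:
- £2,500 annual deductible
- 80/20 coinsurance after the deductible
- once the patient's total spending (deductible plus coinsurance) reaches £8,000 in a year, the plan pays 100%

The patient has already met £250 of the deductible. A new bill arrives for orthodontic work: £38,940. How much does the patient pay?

£250 of the £2,500 deductible is already met, leaving £2,250.
That leaves £38,940 − £2,250 = £36,690 for coinsurance.
Patient's 20% share of £36,690 is £7,338.
That puts the patient's cost at £2,250 + £7,338 = £9,588 before any cap.
Year-to-date out-of-pocket would reach £250 + £9,588 = £9,838, above the £8,000 maximum, so the patient pays only £8,000 − £250 = £7,750.

£7,750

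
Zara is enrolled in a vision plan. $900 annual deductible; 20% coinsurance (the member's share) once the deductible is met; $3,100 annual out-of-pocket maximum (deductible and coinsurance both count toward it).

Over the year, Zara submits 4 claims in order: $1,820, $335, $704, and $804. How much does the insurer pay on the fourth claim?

$643.20

#1 ($1,820): deductible takes $900, $920 remains; coinsurance $920 × 20% = $184. Member owes $1,084 (running OOP $1,084). Plan pays $1,820 − $1,084 = $736.
#2 ($335): deductible already satisfied, so member's share is 20% × $335 = $67. Cost to member: $67. OOP to date $1,151. Plan pays $335 − $67 = $268.
#3 ($704): deductible already satisfied, so member's share is 20% × $704 = $140.80. Member pays $140.80; OOP now $1,291.80. Insurer: $704 − $140.80 = $563.20.
#4 ($804): deductible met; 20% of $804 = $160.80. Member owes $160.80 (running OOP $1,452.60). Plan pays $804 − $160.80 = $643.20.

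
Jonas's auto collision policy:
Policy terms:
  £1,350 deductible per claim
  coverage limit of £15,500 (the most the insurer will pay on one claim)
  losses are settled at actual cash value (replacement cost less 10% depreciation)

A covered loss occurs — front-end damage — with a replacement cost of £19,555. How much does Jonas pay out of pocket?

At 10% depreciation, ACV = £19,555 − £1,955.50 = £17,599.50.
Subtract the deductible: £17,599.50 − £1,350 = £16,249.50.
Since £16,249.50 > £15,500, the payout is capped at £15,500.
The driver bears the rest of the original loss: £19,555 − £15,500 = £4,055.

£4,055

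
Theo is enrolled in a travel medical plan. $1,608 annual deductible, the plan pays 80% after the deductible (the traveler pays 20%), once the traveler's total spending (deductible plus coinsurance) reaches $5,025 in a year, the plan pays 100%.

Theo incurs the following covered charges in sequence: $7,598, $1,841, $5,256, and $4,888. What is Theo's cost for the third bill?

$1,051.20

Bill 1, $7,598: $1,608 finishes the deductible; $5,990 goes to coinsurance; coinsurance $5,990 × 20% = $1,198. Traveler owes $2,806 (running OOP $2,806).
Bill 2, $1,841: deductible met; 20% of $1,841 = $368.20. Traveler pays $368.20; OOP now $3,174.20.
Bill 3, $5,256: 20% coinsurance on $5,256 = $1,051.20. Cost to traveler: $1,051.20. OOP to date $4,225.40.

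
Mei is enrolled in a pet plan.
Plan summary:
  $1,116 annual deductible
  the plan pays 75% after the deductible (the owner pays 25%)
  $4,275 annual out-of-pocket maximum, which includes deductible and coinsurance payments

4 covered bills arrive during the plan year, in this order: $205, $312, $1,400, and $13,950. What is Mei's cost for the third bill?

$799.25

Claim 1 — $205: all of it applies to the deductible. Owner pays $205; OOP now $205.
Claim 2 — $312: fully absorbed by the deductible. Owner pays $312; OOP now $517.
Claim 3 — $1,400: deductible takes $599, $801 remains; 25% of $801 = $200.25. Owner owes $799.25 (running OOP $1,316.25).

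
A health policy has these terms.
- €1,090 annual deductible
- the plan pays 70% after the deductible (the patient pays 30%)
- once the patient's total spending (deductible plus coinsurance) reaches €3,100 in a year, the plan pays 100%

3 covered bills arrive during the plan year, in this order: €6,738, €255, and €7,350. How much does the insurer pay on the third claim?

Claim 1 — €6,738: €1,090 to deductible, leaving €5,648; coinsurance €5,648 × 30% = €1,694.40. Patient pays €2,784.40; OOP now €2,784.40. Insurer: €6,738 − €2,784.40 = €3,953.60.
Claim 2 — €255: deductible already satisfied, so patient's share is 30% × €255 = €76.50. Patient owes €76.50 (running OOP €2,860.90). Plan pays €255 − €76.50 = €178.50.
Claim 3 — €7,350: deductible already satisfied, so patient's share is 30% × €7,350 = €2,205. That would push OOP to €5,065.90, over the €3,100 cap, so patient pays €3,100 − €2,860.90 = €239.10. Insurer: €7,350 − €239.10 = €7,110.90.

€7,110.90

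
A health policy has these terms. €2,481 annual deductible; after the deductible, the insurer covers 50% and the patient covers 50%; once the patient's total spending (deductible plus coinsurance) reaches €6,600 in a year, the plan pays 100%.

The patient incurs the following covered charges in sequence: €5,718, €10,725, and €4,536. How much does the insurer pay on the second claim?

€8,224.50

Bill 1, €5,718: deductible takes €2,481, €3,237 remains; coinsurance €3,237 × 50% = €1,618.50. Cost to patient: €4,099.50. OOP to date €4,099.50. Insurer: €5,718 − €4,099.50 = €1,618.50.
Bill 2, €10,725: deductible already satisfied, so patient's share is 50% × €10,725 = €5,362.50. That would push OOP to €9,462, over the €6,600 cap, so patient pays €6,600 − €4,099.50 = €2,500.50. Insurer: €10,725 − €2,500.50 = €8,224.50.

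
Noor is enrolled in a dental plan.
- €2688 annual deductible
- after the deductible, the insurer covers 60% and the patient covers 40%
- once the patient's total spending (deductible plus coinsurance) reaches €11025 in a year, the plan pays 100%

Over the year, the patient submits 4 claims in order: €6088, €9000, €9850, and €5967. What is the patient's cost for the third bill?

Claim 1 (€6088): €2688 to deductible, leaving €3400; coinsurance €3400 × 40% = €1360. Patient owes €4048 (running OOP €4048).
Claim 2 (€9000): 40% coinsurance on €9000 = €3600. Patient pays €3600; OOP now €7648.
Claim 3 (€9850): deductible met; 40% of €9850 = €3940. That would push OOP to €11588, over the €11025 cap, so patient pays €11025 − €7648 = €3377.

€3377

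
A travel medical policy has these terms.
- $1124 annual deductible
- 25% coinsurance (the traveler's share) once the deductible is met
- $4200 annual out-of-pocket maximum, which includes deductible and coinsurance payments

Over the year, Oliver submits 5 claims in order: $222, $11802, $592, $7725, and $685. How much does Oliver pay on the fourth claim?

Claim 1 — $222: fully absorbed by the deductible. Traveler pays $222; OOP now $222.
Claim 2 — $11802: deductible takes $902, $10900 remains; coinsurance $10900 × 25% = $2725. Traveler owes $3627 (running OOP $3849).
Claim 3 — $592: deductible already satisfied, so traveler's share is 25% × $592 = $148. Traveler owes $148 (running OOP $3997).
Claim 4 — $7725: deductible already satisfied, so traveler's share is 25% × $7725 = $1931.25. OOP would hit $5928.25 > $4200, so the cap limits the traveler to $4200 − $3997 = $203.

$203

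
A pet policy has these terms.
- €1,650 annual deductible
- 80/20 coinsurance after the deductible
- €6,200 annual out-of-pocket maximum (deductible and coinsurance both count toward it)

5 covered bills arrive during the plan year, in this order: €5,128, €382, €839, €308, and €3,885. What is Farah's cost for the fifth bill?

€777

#1 (€5,128): €1,650 finishes the deductible; €3,478 goes to coinsurance; coinsurance €3,478 × 20% = €695.60. Owner pays €2,345.60; OOP now €2,345.60.
#2 (€382): deductible met; 20% of €382 = €76.40. Owner pays €76.40; OOP now €2,422.
#3 (€839): deductible met; 20% of €839 = €167.80. Owner owes €167.80 (running OOP €2,589.80).
#4 (€308): deductible already satisfied, so owner's share is 20% × €308 = €61.60. Cost to owner: €61.60. OOP to date €2,651.40.
#5 (€3,885): 20% coinsurance on €3,885 = €777. Cost to owner: €777. OOP to date €3,428.40.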